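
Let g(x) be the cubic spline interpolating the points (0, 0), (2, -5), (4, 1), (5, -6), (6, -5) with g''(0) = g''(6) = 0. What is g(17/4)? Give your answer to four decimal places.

-0.5321

With M_i denoting the second derivative at x_i, h_i = 2, 2, 1, 1, and Δ_i = (y_(i+1) − y_i)/h_i = -5/2, 3, -7, 1:
  2·M_0 + 8·M_1 + 2·M_2 = 6(Δ_1 - Δ_0) = 33
  2·M_1 + 6·M_2 + 1·M_3 = 6(Δ_2 - Δ_1) = -60
  1·M_2 + 4·M_3 + 1·M_4 = 6(Δ_3 - Δ_2) = 48
Natural end conditions: M_0 = M_4 = 0.
Solving: M_0 = 0, M_1 = 445/56, M_2 = -107/7, M_3 = 443/28, M_4 = 0.
On [4, 5], g(x) = 1 - 109/24·(x - 4) - 107/14·(x - 4)² + 871/168·(x - 4)³.
With (x - 4) = 1/4: g(17/4) = -1907/3584.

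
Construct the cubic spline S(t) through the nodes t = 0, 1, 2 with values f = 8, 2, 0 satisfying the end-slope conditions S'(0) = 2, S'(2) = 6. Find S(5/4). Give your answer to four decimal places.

0.2813

With m_i denoting the second derivative at x_i, h_i = 1, 1, and Δ_i = (y_(i+1) − y_i)/h_i = -6, -2:
  1·m_0 + 4·m_1 + 1·m_2 = 6(Δ_1 - Δ_0) = 24
Clamped end conditions give two more equations: 2h_0·m_0 + h_0·m_1 = 6(Δ_0 - S'(0)) = -48 and h_1·m_1 + 2h_1·m_2 = 6(S'(2) - Δ_1) = 48.
Forward elimination and back-substitution give m_0 = -28, m_1 = 8, m_2 = 20.
On [1, 2], S(t) = 2 - 8·(t - 1) + 4·(t - 1)² + 2·(t - 1)³.
With (t - 1) = 1/4: S(5/4) = 9/32.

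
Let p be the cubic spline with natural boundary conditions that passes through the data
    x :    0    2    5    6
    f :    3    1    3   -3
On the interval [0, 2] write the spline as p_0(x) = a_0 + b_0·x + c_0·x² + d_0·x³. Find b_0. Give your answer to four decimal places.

Let M_i = p''(x_i). Step sizes h_i = 2, 3, 1; slopes of the chords Δ_i = (y_(i+1) - y_i)/h_i = -1, 2/3, -6.
  2·M_0 + 10·M_1 + 3·M_2 = 6(Δ_1 - Δ_0) = 10
  3·M_1 + 8·M_2 + 1·M_3 = 6(Δ_2 - Δ_1) = -40
Natural end conditions: M_0 = M_3 = 0.
Hence M_0 = 0, M_1 = 200/71, M_2 = -430/71, M_3 = 0.
On [0, 2], with p_0(x) = a_0 + b_0·x + c_0·x² + d_0·x³: c_0 = M_0/2 = 0, d_0 = (M_1 - M_0)/(6h_0) = 50/213, b_0 = Δ_0 - h_0(2M_0 + M_1)/6 = -413/213.

-1.9390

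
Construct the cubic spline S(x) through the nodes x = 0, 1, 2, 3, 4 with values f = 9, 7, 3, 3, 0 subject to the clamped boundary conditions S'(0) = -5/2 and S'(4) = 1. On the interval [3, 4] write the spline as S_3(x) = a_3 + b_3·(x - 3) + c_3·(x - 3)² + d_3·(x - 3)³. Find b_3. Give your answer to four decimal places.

Put M_i = S'' at the i-th knot. Here h = (1, 1, 1, 1) and Δ = (-2, -4, 0, -3), so the interior equations h_(i-1)·M_(i-1) + 2(h_(i-1)+h_i)·M_i + h_i·M_(i+1) = 6(Δ_i − Δ_(i-1)) read
  1·M_0 + 4·M_1 + 1·M_2 = 6(Δ_1 - Δ_0) = -12
  1·M_1 + 4·M_2 + 1·M_3 = 6(Δ_2 - Δ_1) = 24
  1·M_2 + 4·M_3 + 1·M_4 = 6(Δ_3 - Δ_2) = -18
Clamped end conditions give two more equations: 2h_0·M_0 + h_0·M_1 = 6(Δ_0 - S'(0)) = 3 and h_3·M_3 + 2h_3·M_4 = 6(S'(4) - Δ_3) = 24.
Forward elimination and back-substitution give M_0 = 277/56, M_1 = -193/28, M_2 = 85/8, M_3 = -325/28, M_4 = 997/56.
On [3, 4], with S_3(x) = a_3 + b_3·(x - 3) + c_3·(x - 3)² + d_3·(x - 3)³: c_3 = M_3/2 = -325/56, d_3 = (M_4 - M_3)/(6h_3) = 549/112, b_3 = Δ_3 - h_3(2M_3 + M_4)/6 = -235/112.

-2.0982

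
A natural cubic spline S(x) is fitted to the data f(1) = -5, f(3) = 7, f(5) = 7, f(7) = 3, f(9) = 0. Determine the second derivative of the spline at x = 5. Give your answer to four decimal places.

With M_i denoting the second derivative at x_i, h_i = 2, 2, 2, 2, and Δ_i = (y_(i+1) − y_i)/h_i = 6, 0, -2, -3/2:
  2·M_0 + 8·M_1 + 2·M_2 = 6(Δ_1 - Δ_0) = -36
  2·M_1 + 8·M_2 + 2·M_3 = 6(Δ_2 - Δ_1) = -12
  2·M_2 + 8·M_3 + 2·M_4 = 6(Δ_3 - Δ_2) = 3
Natural end conditions: M_0 = M_4 = 0.
Forward elimination and back-substitution give M_0 = 0, M_1 = -489/112, M_2 = -15/28, M_3 = 57/112, M_4 = 0.

-0.5357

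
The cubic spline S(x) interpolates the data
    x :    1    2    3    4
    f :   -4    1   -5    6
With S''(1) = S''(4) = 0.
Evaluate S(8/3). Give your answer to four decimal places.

-3.7457

Let M_i = S''(x_i). Step sizes h_i = 1, 1, 1; slopes of the chords Δ_i = (y_(i+1) - y_i)/h_i = 5, -6, 11.
  1·M_0 + 4·M_1 + 1·M_2 = 6(Δ_1 - Δ_0) = -66
  1·M_1 + 4·M_2 + 1·M_3 = 6(Δ_2 - Δ_1) = 102
Natural end conditions: M_0 = M_3 = 0.
Forward elimination and back-substitution give M_0 = 0, M_1 = -122/5, M_2 = 158/5, M_3 = 0.
On [2, 3], S(x) = 1 - 47/15·(x - 2) - 61/5·(x - 2)² + 28/3·(x - 2)³.
With (x - 2) = 2/3: S(8/3) = -1517/405.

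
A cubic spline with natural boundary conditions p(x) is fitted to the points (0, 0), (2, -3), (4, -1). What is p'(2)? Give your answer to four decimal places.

-0.2500

Put M_i = p'' at the i-th knot. Here h = (2, 2) and Δ = (-3/2, 1), so the interior equations h_(i-1)·M_(i-1) + 2(h_(i-1)+h_i)·M_i + h_i·M_(i+1) = 6(Δ_i − Δ_(i-1)) read
  2·M_0 + 8·M_1 + 2·M_2 = 6(Δ_1 - Δ_0) = 15
Natural end conditions: M_0 = M_2 = 0.
Hence M_0 = 0, M_1 = 15/8, M_2 = 0.
On [2, 4], p'(x) = b_1 + 2c_1·(x - 2) + 3d_1·(x - 2)² with b_1 = Δ_1 - h_1(2M_1 + M_2)/6 = -1/4, c_1 = M_1/2 = 15/16, d_1 = (M_2 - M_1)/(6h_1) = -5/32. So p'(2) = -1/4.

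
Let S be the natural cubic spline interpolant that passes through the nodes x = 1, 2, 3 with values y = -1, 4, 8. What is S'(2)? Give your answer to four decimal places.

4.5000

With m_i denoting the second derivative at x_i, h_i = 1, 1, and Δ_i = (y_(i+1) − y_i)/h_i = 5, 4:
  1·m_0 + 4·m_1 + 1·m_2 = 6(Δ_1 - Δ_0) = -6
Natural end conditions: m_0 = m_2 = 0.
Forward elimination and back-substitution give m_0 = 0, m_1 = -3/2, m_2 = 0.
On [2, 3], S'(x) = b_1 + 2c_1·(x - 2) + 3d_1·(x - 2)² with b_1 = Δ_1 - h_1(2m_1 + m_2)/6 = 9/2, c_1 = m_1/2 = -3/4, d_1 = (m_2 - m_1)/(6h_1) = 1/4. So S'(2) = 9/2.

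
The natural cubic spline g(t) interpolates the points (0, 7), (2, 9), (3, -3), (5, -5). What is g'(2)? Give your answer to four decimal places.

-9.1714

With m_i denoting the second derivative at x_i, h_i = 2, 1, 2, and Δ_i = (y_(i+1) − y_i)/h_i = 1, -12, -1:
  2·m_0 + 6·m_1 + 1·m_2 = 6(Δ_1 - Δ_0) = -78
  1·m_1 + 6·m_2 + 2·m_3 = 6(Δ_2 - Δ_1) = 66
Natural end conditions: m_0 = m_3 = 0.
Forward elimination and back-substitution give m_0 = 0, m_1 = -534/35, m_2 = 474/35, m_3 = 0.
On [2, 3], g'(t) = b_1 + 2c_1·(t - 2) + 3d_1·(t - 2)² with b_1 = Δ_1 - h_1(2m_1 + m_2)/6 = -321/35, c_1 = m_1/2 = -267/35, d_1 = (m_2 - m_1)/(6h_1) = 24/5. So g'(2) = -321/35.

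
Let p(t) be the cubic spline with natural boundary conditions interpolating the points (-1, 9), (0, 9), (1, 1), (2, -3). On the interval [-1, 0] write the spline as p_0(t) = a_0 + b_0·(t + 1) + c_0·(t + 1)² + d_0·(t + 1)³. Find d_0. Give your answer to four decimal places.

Put m_i = p'' at the i-th knot. Here h = (1, 1, 1) and Δ = (0, -8, -4), so the interior equations h_(i-1)·m_(i-1) + 2(h_(i-1)+h_i)·m_i + h_i·m_(i+1) = 6(Δ_i − Δ_(i-1)) read
  1·m_0 + 4·m_1 + 1·m_2 = 6(Δ_1 - Δ_0) = -48
  1·m_1 + 4·m_2 + 1·m_3 = 6(Δ_2 - Δ_1) = 24
Natural end conditions: m_0 = m_3 = 0.
Solving the tridiagonal system: m_0 = 0, m_1 = -72/5, m_2 = 48/5, m_3 = 0.
On [-1, 0], with p_0(t) = a_0 + b_0·(t + 1) + c_0·(t + 1)² + d_0·(t + 1)³: c_0 = m_0/2 = 0, d_0 = (m_1 - m_0)/(6h_0) = -12/5, b_0 = Δ_0 - h_0(2m_0 + m_1)/6 = 12/5.

-2.4000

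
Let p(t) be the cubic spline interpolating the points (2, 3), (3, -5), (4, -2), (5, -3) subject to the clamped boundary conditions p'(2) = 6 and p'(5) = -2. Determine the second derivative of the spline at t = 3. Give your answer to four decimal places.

Write M_i for p''(x_i). With h_i = 1, 1, 1 and divided differences Δ_i = -8, 3, -1, the continuity of p' gives the tridiagonal system
  1·M_0 + 4·M_1 + 1·M_2 = 6(Δ_1 - Δ_0) = 66
  1·M_1 + 4·M_2 + 1·M_3 = 6(Δ_2 - Δ_1) = -24
Clamped end conditions give two more equations: 2h_0·M_0 + h_0·M_1 = 6(Δ_0 - p'(2)) = -84 and h_2·M_2 + 2h_2·M_3 = 6(p'(5) - Δ_2) = -6.
Solving the tridiagonal system: M_0 = -896/15, M_1 = 532/15, M_2 = -242/15, M_3 = 76/15.

35.4667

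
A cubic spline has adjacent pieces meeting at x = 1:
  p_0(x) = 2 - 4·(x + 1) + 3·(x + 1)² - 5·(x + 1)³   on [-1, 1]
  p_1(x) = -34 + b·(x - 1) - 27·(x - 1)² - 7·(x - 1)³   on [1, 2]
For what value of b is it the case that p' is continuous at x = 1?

-52

p_0'(x) = -4 + 6·(x + 1) - 15·(x + 1)², so p_0'(1) = -52. On the right, p_1'(1) = b, so b = -52.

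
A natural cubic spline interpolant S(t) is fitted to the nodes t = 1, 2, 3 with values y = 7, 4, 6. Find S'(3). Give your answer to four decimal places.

Let m_i = S''(x_i). Step sizes h_i = 1, 1; slopes of the chords Δ_i = (y_(i+1) - y_i)/h_i = -3, 2.
  1·m_0 + 4·m_1 + 1·m_2 = 6(Δ_1 - Δ_0) = 30
Natural end conditions: m_0 = m_2 = 0.
Hence m_0 = 0, m_1 = 15/2, m_2 = 0.
On [2, 3], S'(t) = b_1 + 2c_1·(t - 2) + 3d_1·(t - 2)² with b_1 = Δ_1 - h_1(2m_1 + m_2)/6 = -1/2, c_1 = m_1/2 = 15/4, d_1 = (m_2 - m_1)/(6h_1) = -5/4. So S'(3) = 13/4.

3.2500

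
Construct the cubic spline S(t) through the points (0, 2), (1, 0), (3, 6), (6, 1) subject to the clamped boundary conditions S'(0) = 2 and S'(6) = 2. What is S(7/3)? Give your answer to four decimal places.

3.7141

Put σ_i = S'' at the i-th knot. Here h = (1, 2, 3) and Δ = (-2, 3, -5/3), so the interior equations h_(i-1)·σ_(i-1) + 2(h_(i-1)+h_i)·σ_i + h_i·σ_(i+1) = 6(Δ_i − Δ_(i-1)) read
  1·σ_0 + 6·σ_1 + 2·σ_2 = 6(Δ_1 - Δ_0) = 30
  2·σ_1 + 10·σ_2 + 3·σ_3 = 6(Δ_2 - Δ_1) = -28
Clamped end conditions give two more equations: 2h_0·σ_0 + h_0·σ_1 = 6(Δ_0 - S'(0)) = -24 and h_2·σ_2 + 2h_2·σ_3 = 6(S'(6) - Δ_2) = 22.
Forward elimination and back-substitution give σ_0 = -974/57, σ_1 = 580/57, σ_2 = -398/57, σ_3 = 136/19.
On [1, 3], S(t) = 0 - 83/57·(t - 1) + 290/57·(t - 1)² - 163/114·(t - 1)³.
With (t - 1) = 4/3: S(7/3) = 5716/1539.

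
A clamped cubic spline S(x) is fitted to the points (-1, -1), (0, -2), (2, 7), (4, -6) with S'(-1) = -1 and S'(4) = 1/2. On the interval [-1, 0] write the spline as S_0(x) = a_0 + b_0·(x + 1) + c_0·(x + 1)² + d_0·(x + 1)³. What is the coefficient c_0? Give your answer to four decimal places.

-2.9348

Let M_i = S''(x_i). Step sizes h_i = 1, 2, 2; slopes of the chords Δ_i = (y_(i+1) - y_i)/h_i = -1, 9/2, -13/2.
  1·M_0 + 6·M_1 + 2·M_2 = 6(Δ_1 - Δ_0) = 33
  2·M_1 + 8·M_2 + 2·M_3 = 6(Δ_2 - Δ_1) = -66
Clamped end conditions give two more equations: 2h_0·M_0 + h_0·M_1 = 6(Δ_0 - S'(-1)) = 0 and h_2·M_2 + 2h_2·M_3 = 6(S'(4) - Δ_2) = 42.
Hence M_0 = -135/23, M_1 = 270/23, M_2 = -363/23, M_3 = 423/23.
On [-1, 0], with S_0(x) = a_0 + b_0·(x + 1) + c_0·(x + 1)² + d_0·(x + 1)³: c_0 = M_0/2 = -135/46, d_0 = (M_1 - M_0)/(6h_0) = 135/46, b_0 = Δ_0 - h_0(2M_0 + M_1)/6 = -1.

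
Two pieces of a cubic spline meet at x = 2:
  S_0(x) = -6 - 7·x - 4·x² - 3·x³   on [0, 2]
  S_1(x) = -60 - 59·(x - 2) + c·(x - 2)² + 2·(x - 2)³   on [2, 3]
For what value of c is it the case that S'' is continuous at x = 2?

S_0''(x) = -8 - 18·x, so S_0''(2) = -44. On the right, S_1''(2) = 2c, so c = -22.

-22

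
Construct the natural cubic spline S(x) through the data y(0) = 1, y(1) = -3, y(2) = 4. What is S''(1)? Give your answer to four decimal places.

16.5000

Let M_i = S''(x_i). Step sizes h_i = 1, 1; slopes of the chords Δ_i = (y_(i+1) - y_i)/h_i = -4, 7.
  1·M_0 + 4·M_1 + 1·M_2 = 6(Δ_1 - Δ_0) = 66
Natural end conditions: M_0 = M_2 = 0.
Forward elimination and back-substitution give M_0 = 0, M_1 = 33/2, M_2 = 0.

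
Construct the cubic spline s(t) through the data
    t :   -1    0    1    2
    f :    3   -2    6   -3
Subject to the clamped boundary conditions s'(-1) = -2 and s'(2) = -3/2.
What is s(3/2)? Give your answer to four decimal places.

1.5458

Put m_i = s'' at the i-th knot. Here h = (1, 1, 1) and Δ = (-5, 8, -9), so the interior equations h_(i-1)·m_(i-1) + 2(h_(i-1)+h_i)·m_i + h_i·m_(i+1) = 6(Δ_i − Δ_(i-1)) read
  1·m_0 + 4·m_1 + 1·m_2 = 6(Δ_1 - Δ_0) = 78
  1·m_1 + 4·m_2 + 1·m_3 = 6(Δ_2 - Δ_1) = -102
Clamped end conditions give two more equations: 2h_0·m_0 + h_0·m_1 = 6(Δ_0 - s'(-1)) = -18 and h_2·m_2 + 2h_2·m_3 = 6(s'(2) - Δ_2) = 45.
Hence m_0 = -421/15, m_1 = 572/15, m_2 = -697/15, m_3 = 686/15.
On [1, 2], s(t) = 6 - 17/15·(t - 1) - 697/30·(t - 1)² + 461/30·(t - 1)³.
With (t - 1) = 1/2: s(3/2) = 371/240.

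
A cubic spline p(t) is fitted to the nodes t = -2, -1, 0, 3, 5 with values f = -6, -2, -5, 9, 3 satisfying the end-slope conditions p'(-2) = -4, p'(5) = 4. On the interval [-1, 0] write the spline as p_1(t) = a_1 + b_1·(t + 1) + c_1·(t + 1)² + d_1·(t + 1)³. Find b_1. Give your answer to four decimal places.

2.3582

With M_i denoting the second derivative at x_i, h_i = 1, 1, 3, 2, and Δ_i = (y_(i+1) − y_i)/h_i = 4, -3, 14/3, -3:
  1·M_0 + 4·M_1 + 1·M_2 = 6(Δ_1 - Δ_0) = -42
  1·M_1 + 8·M_2 + 3·M_3 = 6(Δ_2 - Δ_1) = 46
  3·M_2 + 10·M_3 + 2·M_4 = 6(Δ_3 - Δ_2) = -46
Clamped end conditions give two more equations: 2h_0·M_0 + h_0·M_1 = 6(Δ_0 - p'(-2)) = 48 and h_3·M_3 + 2h_3·M_4 = 6(p'(5) - Δ_3) = 42.
Solving the tridiagonal system: M_0 = 4975/141, M_1 = -3182/141, M_2 = 1831/141, M_3 = -1660/141, M_4 = 4621/282.
On [-1, 0], with p_1(t) = a_1 + b_1·(t + 1) + c_1·(t + 1)² + d_1·(t + 1)³: c_1 = M_1/2 = -1591/141, d_1 = (M_2 - M_1)/(6h_1) = 557/94, b_1 = Δ_1 - h_1(2M_1 + M_2)/6 = 665/282.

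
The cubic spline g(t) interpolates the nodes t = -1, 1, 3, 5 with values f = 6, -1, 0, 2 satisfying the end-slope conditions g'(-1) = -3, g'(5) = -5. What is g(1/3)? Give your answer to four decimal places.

1.0321

Write m_i for g''(x_i). With h_i = 2, 2, 2 and divided differences Δ_i = -7/2, 1/2, 1, the continuity of g' gives the tridiagonal system
  2·m_0 + 8·m_1 + 2·m_2 = 6(Δ_1 - Δ_0) = 24
  2·m_1 + 8·m_2 + 2·m_3 = 6(Δ_2 - Δ_1) = 3
Clamped end conditions give two more equations: 2h_0·m_0 + h_0·m_1 = 6(Δ_0 - g'(-1)) = -3 and h_2·m_2 + 2h_2·m_3 = 6(g'(5) - Δ_2) = -36.
Solving: m_0 = -34/15, m_1 = 91/30, m_2 = 32/15, m_3 = -151/15.
On [-1, 1], g(t) = 6 - 3·(t + 1) - 17/15·(t + 1)² + 53/120·(t + 1)³.
With (t + 1) = 4/3: g(1/3) = 418/405.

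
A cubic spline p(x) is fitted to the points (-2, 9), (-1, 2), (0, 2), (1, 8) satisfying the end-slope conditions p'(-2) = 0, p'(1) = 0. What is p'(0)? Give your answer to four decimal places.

6.2000

Write M_i for p''(x_i). With h_i = 1, 1, 1 and divided differences Δ_i = -7, 0, 6, the continuity of p' gives the tridiagonal system
  1·M_0 + 4·M_1 + 1·M_2 = 6(Δ_1 - Δ_0) = 42
  1·M_1 + 4·M_2 + 1·M_3 = 6(Δ_2 - Δ_1) = 36
Clamped end conditions give two more equations: 2h_0·M_0 + h_0·M_1 = 6(Δ_0 - p'(-2)) = -42 and h_2·M_2 + 2h_2·M_3 = 6(p'(1) - Δ_2) = -36.
Solving: M_0 = -142/5, M_1 = 74/5, M_2 = 56/5, M_3 = -118/5.
On [0, 1], p'(x) = b_2 + 2c_2·x + 3d_2·x² with b_2 = Δ_2 - h_2(2M_2 + M_3)/6 = 31/5, c_2 = M_2/2 = 28/5, d_2 = (M_3 - M_2)/(6h_2) = -29/5. So p'(0) = 31/5.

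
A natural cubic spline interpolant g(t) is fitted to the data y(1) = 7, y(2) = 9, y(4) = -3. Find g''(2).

With m_i denoting the second derivative at x_i, h_i = 1, 2, and Δ_i = (y_(i+1) − y_i)/h_i = 2, -6:
  1·m_0 + 6·m_1 + 2·m_2 = 6(Δ_1 - Δ_0) = -48
Natural end conditions: m_0 = m_2 = 0.
Solving the tridiagonal system: m_0 = 0, m_1 = -8, m_2 = 0.

-8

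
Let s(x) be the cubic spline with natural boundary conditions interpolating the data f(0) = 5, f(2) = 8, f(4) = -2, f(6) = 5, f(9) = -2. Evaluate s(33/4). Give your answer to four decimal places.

1.6514

Write M_i for s''(x_i). With h_i = 2, 2, 2, 3 and divided differences Δ_i = 3/2, -5, 7/2, -7/3, the continuity of s' gives the tridiagonal system
  2·M_0 + 8·M_1 + 2·M_2 = 6(Δ_1 - Δ_0) = -39
  2·M_1 + 8·M_2 + 2·M_3 = 6(Δ_2 - Δ_1) = 51
  2·M_2 + 10·M_3 + 3·M_4 = 6(Δ_3 - Δ_2) = -35
Natural end conditions: M_0 = M_4 = 0.
Solving: M_0 = 0, M_1 = -1031/142, M_2 = 1355/142, M_3 = -384/71, M_4 = 0.
On [6, 9], s(x) = 5 + 655/213·(x - 6) - 192/71·(x - 6)² + 64/213·(x - 6)³.
With (x - 6) = 9/4: s(33/4) = 469/284.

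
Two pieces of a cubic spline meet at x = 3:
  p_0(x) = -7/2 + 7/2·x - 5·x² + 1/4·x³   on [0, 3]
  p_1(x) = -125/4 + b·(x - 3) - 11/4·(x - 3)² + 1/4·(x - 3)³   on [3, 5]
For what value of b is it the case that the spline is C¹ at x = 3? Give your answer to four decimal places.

-19.7500

p_0'(x) = 7/2 - 10·x + 3/4·x², so p_0'(3) = -79/4. On the right, p_1'(3) = b, so b = -79/4.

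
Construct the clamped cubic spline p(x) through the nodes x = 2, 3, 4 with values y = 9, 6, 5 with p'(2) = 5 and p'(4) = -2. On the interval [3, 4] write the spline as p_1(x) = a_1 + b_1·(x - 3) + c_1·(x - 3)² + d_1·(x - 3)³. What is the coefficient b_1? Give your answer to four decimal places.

-3.7500

Write M_i for p''(x_i). With h_i = 1, 1 and divided differences Δ_i = -3, -1, the continuity of p' gives the tridiagonal system
  1·M_0 + 4·M_1 + 1·M_2 = 6(Δ_1 - Δ_0) = 12
Clamped end conditions give two more equations: 2h_0·M_0 + h_0·M_1 = 6(Δ_0 - p'(2)) = -48 and h_1·M_1 + 2h_1·M_2 = 6(p'(4) - Δ_1) = -6.
Solving the tridiagonal system: M_0 = -61/2, M_1 = 13, M_2 = -19/2.
On [3, 4], with p_1(x) = a_1 + b_1·(x - 3) + c_1·(x - 3)² + d_1·(x - 3)³: c_1 = M_1/2 = 13/2, d_1 = (M_2 - M_1)/(6h_1) = -15/4, b_1 = Δ_1 - h_1(2M_1 + M_2)/6 = -15/4.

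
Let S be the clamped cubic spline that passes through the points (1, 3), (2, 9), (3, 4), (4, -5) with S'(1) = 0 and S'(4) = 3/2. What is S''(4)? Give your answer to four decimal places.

Write M_i for S''(x_i). With h_i = 1, 1, 1 and divided differences Δ_i = 6, -5, -9, the continuity of S' gives the tridiagonal system
  1·M_0 + 4·M_1 + 1·M_2 = 6(Δ_1 - Δ_0) = -66
  1·M_1 + 4·M_2 + 1·M_3 = 6(Δ_2 - Δ_1) = -24
Clamped end conditions give two more equations: 2h_0·M_0 + h_0·M_1 = 6(Δ_0 - S'(1)) = 36 and h_2·M_2 + 2h_2·M_3 = 6(S'(4) - Δ_2) = 63.
Solving: M_0 = 143/5, M_1 = -106/5, M_2 = -49/5, M_3 = 182/5.

36.4000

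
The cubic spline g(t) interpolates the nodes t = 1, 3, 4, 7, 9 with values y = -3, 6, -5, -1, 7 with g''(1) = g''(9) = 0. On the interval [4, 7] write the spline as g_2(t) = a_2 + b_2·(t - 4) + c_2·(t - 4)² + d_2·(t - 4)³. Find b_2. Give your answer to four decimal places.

-9.8506

With M_i denoting the second derivative at x_i, h_i = 2, 1, 3, 2, and Δ_i = (y_(i+1) − y_i)/h_i = 9/2, -11, 4/3, 4:
  2·M_0 + 6·M_1 + 1·M_2 = 6(Δ_1 - Δ_0) = -93
  1·M_1 + 8·M_2 + 3·M_3 = 6(Δ_2 - Δ_1) = 74
  3·M_2 + 10·M_3 + 2·M_4 = 6(Δ_3 - Δ_2) = 16
Natural end conditions: M_0 = M_4 = 0.
Forward elimination and back-substitution give M_0 = 0, M_1 = -7295/416, M_2 = 2541/208, M_3 = -859/416, M_4 = 0.
On [4, 7], with g_2(t) = a_2 + b_2·(t - 4) + c_2·(t - 4)² + d_2·(t - 4)³: c_2 = M_2/2 = 2541/416, d_2 = (M_3 - M_2)/(6h_2) = -457/576, b_2 = Δ_2 - h_2(2M_2 + M_3)/6 = -24587/2496.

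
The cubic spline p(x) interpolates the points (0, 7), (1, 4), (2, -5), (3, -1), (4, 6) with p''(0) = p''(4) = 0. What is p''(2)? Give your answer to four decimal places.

23.5714

Put σ_i = p'' at the i-th knot. Here h = (1, 1, 1, 1) and Δ = (-3, -9, 4, 7), so the interior equations h_(i-1)·σ_(i-1) + 2(h_(i-1)+h_i)·σ_i + h_i·σ_(i+1) = 6(Δ_i − Δ_(i-1)) read
  1·σ_0 + 4·σ_1 + 1·σ_2 = 6(Δ_1 - Δ_0) = -36
  1·σ_1 + 4·σ_2 + 1·σ_3 = 6(Δ_2 - Δ_1) = 78
  1·σ_2 + 4·σ_3 + 1·σ_4 = 6(Δ_3 - Δ_2) = 18
Natural end conditions: σ_0 = σ_4 = 0.
Hence σ_0 = 0, σ_1 = -417/28, σ_2 = 165/7, σ_3 = -39/28, σ_4 = 0.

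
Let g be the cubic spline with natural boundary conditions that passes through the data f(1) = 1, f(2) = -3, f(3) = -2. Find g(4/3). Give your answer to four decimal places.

-0.7037

Put m_i = g'' at the i-th knot. Here h = (1, 1) and Δ = (-4, 1), so the interior equations h_(i-1)·m_(i-1) + 2(h_(i-1)+h_i)·m_i + h_i·m_(i+1) = 6(Δ_i − Δ_(i-1)) read
  1·m_0 + 4·m_1 + 1·m_2 = 6(Δ_1 - Δ_0) = 30
Natural end conditions: m_0 = m_2 = 0.
Hence m_0 = 0, m_1 = 15/2, m_2 = 0.
On [1, 2], g(x) = 1 - 21/4·(x - 1) + 0·(x - 1)² + 5/4·(x - 1)³.
With (x - 1) = 1/3: g(4/3) = -19/27.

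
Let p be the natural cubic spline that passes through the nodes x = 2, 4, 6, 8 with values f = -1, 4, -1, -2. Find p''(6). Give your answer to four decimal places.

2.6000

Let M_i = p''(x_i). Step sizes h_i = 2, 2, 2; slopes of the chords Δ_i = (y_(i+1) - y_i)/h_i = 5/2, -5/2, -1/2.
  2·M_0 + 8·M_1 + 2·M_2 = 6(Δ_1 - Δ_0) = -30
  2·M_1 + 8·M_2 + 2·M_3 = 6(Δ_2 - Δ_1) = 12
Natural end conditions: M_0 = M_3 = 0.
Forward elimination and back-substitution give M_0 = 0, M_1 = -22/5, M_2 = 13/5, M_3 = 0.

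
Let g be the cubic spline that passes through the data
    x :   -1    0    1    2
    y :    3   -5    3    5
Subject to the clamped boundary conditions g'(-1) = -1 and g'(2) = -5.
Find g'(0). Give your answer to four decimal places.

-2.0667

Write σ_i for g''(x_i). With h_i = 1, 1, 1 and divided differences Δ_i = -8, 8, 2, the continuity of g' gives the tridiagonal system
  1·σ_0 + 4·σ_1 + 1·σ_2 = 6(Δ_1 - Δ_0) = 96
  1·σ_1 + 4·σ_2 + 1·σ_3 = 6(Δ_2 - Δ_1) = -36
Clamped end conditions give two more equations: 2h_0·σ_0 + h_0·σ_1 = 6(Δ_0 - g'(-1)) = -42 and h_2·σ_2 + 2h_2·σ_3 = 6(g'(2) - Δ_2) = -42.
Solving the tridiagonal system: σ_0 = -598/15, σ_1 = 566/15, σ_2 = -226/15, σ_3 = -202/15.
On [0, 1], g'(x) = b_1 + 2c_1·x + 3d_1·x² with b_1 = Δ_1 - h_1(2σ_1 + σ_2)/6 = -31/15, c_1 = σ_1/2 = 283/15, d_1 = (σ_2 - σ_1)/(6h_1) = -44/5. So g'(0) = -31/15.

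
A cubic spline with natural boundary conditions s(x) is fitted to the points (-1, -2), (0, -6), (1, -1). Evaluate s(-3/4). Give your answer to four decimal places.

-3.5273

Write σ_i for s''(x_i). With h_i = 1, 1 and divided differences Δ_i = -4, 5, the continuity of s' gives the tridiagonal system
  1·σ_0 + 4·σ_1 + 1·σ_2 = 6(Δ_1 - Δ_0) = 54
Natural end conditions: σ_0 = σ_2 = 0.
Solving the tridiagonal system: σ_0 = 0, σ_1 = 27/2, σ_2 = 0.
On [-1, 0], s(x) = -2 - 25/4·(x + 1) + 0·(x + 1)² + 9/4·(x + 1)³.
With (x + 1) = 1/4: s(-3/4) = -903/256.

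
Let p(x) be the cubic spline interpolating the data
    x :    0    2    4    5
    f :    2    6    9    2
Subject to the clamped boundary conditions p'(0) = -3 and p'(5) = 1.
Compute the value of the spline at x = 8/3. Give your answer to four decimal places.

9.4348

Write σ_i for p''(x_i). With h_i = 2, 2, 1 and divided differences Δ_i = 2, 3/2, -7, the continuity of p' gives the tridiagonal system
  2·σ_0 + 8·σ_1 + 2·σ_2 = 6(Δ_1 - Δ_0) = -3
  2·σ_1 + 6·σ_2 + 1·σ_3 = 6(Δ_2 - Δ_1) = -51
Clamped end conditions give two more equations: 2h_0·σ_0 + h_0·σ_1 = 6(Δ_0 - p'(0)) = 30 and h_2·σ_2 + 2h_2·σ_3 = 6(p'(5) - Δ_2) = 48.
Hence σ_0 = 311/46, σ_1 = 34/23, σ_2 = -326/23, σ_3 = 715/23.
On [2, 4], p(x) = 6 + 241/46·(x - 2) + 17/23·(x - 2)² - 30/23·(x - 2)³.
With (x - 2) = 2/3: p(8/3) = 217/23.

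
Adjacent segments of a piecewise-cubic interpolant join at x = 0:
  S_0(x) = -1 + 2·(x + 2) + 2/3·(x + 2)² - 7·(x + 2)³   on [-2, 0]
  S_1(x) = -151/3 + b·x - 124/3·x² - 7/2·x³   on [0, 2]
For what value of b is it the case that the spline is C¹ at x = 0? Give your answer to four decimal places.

S_0'(x) = 2 + 4/3·(x + 2) - 21·(x + 2)², so S_0'(0) = -238/3. On the right, S_1'(0) = b, so b = -238/3.

-79.3333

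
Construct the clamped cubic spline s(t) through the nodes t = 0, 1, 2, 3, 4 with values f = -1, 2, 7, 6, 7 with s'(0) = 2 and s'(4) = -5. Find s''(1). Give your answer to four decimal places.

6.5000

Let σ_i = s''(x_i). Step sizes h_i = 1, 1, 1, 1; slopes of the chords Δ_i = (y_(i+1) - y_i)/h_i = 3, 5, -1, 1.
  1·σ_0 + 4·σ_1 + 1·σ_2 = 6(Δ_1 - Δ_0) = 12
  1·σ_1 + 4·σ_2 + 1·σ_3 = 6(Δ_2 - Δ_1) = -36
  1·σ_2 + 4·σ_3 + 1·σ_4 = 6(Δ_3 - Δ_2) = 12
Clamped end conditions give two more equations: 2h_0·σ_0 + h_0·σ_1 = 6(Δ_0 - s'(0)) = 6 and h_3·σ_3 + 2h_3·σ_4 = 6(s'(4) - Δ_3) = -36.
Solving: σ_0 = -1/4, σ_1 = 13/2, σ_2 = -55/4, σ_3 = 25/2, σ_4 = -97/4.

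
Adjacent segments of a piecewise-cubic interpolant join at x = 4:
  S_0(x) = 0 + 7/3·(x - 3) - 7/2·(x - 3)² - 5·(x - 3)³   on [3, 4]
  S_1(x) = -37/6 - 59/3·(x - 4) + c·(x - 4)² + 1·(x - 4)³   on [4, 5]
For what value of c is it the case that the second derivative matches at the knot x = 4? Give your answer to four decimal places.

-18.5000

S_0''(x) = -7 - 30·(x - 3), so S_0''(4) = -37. On the right, S_1''(4) = 2c, so c = -37/2.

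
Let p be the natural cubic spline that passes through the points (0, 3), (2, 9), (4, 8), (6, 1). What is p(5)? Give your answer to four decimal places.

Write σ_i for p''(x_i). With h_i = 2, 2, 2 and divided differences Δ_i = 3, -1/2, -7/2, the continuity of p' gives the tridiagonal system
  2·σ_0 + 8·σ_1 + 2·σ_2 = 6(Δ_1 - Δ_0) = -21
  2·σ_1 + 8·σ_2 + 2·σ_3 = 6(Δ_2 - Δ_1) = -18
Natural end conditions: σ_0 = σ_3 = 0.
Solving the tridiagonal system: σ_0 = 0, σ_1 = -11/5, σ_2 = -17/10, σ_3 = 0.
On [4, 6], p(t) = 8 - 71/30·(t - 4) - 17/20·(t - 4)² + 17/120·(t - 4)³.
With (t - 4) = 1: p(5) = 197/40.

4.9250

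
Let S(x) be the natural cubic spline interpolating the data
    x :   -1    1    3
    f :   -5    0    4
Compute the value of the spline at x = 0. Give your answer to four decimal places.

With m_i denoting the second derivative at x_i, h_i = 2, 2, and Δ_i = (y_(i+1) − y_i)/h_i = 5/2, 2:
  2·m_0 + 8·m_1 + 2·m_2 = 6(Δ_1 - Δ_0) = -3
Natural end conditions: m_0 = m_2 = 0.
Forward elimination and back-substitution give m_0 = 0, m_1 = -3/8, m_2 = 0.
On [-1, 1], S(x) = -5 + 21/8·(x + 1) + 0·(x + 1)² - 1/32·(x + 1)³.
With (x + 1) = 1: S(0) = -77/32.

-2.4063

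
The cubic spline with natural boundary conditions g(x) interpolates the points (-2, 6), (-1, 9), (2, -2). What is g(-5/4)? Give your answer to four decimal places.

Let m_i = g''(x_i). Step sizes h_i = 1, 3; slopes of the chords Δ_i = (y_(i+1) - y_i)/h_i = 3, -11/3.
  1·m_0 + 8·m_1 + 3·m_2 = 6(Δ_1 - Δ_0) = -40
Natural end conditions: m_0 = m_2 = 0.
Solving the tridiagonal system: m_0 = 0, m_1 = -5, m_2 = 0.
On [-2, -1], g(x) = 6 + 23/6·(x + 2) + 0·(x + 2)² - 5/6·(x + 2)³.
With (x + 2) = 3/4: g(-5/4) = 1091/128.

8.5234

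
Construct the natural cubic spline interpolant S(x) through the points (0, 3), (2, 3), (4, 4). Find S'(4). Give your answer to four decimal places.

0.6250

Put σ_i = S'' at the i-th knot. Here h = (2, 2) and Δ = (0, 1/2), so the interior equations h_(i-1)·σ_(i-1) + 2(h_(i-1)+h_i)·σ_i + h_i·σ_(i+1) = 6(Δ_i − Δ_(i-1)) read
  2·σ_0 + 8·σ_1 + 2·σ_2 = 6(Δ_1 - Δ_0) = 3
Natural end conditions: σ_0 = σ_2 = 0.
Solving the tridiagonal system: σ_0 = 0, σ_1 = 3/8, σ_2 = 0.
On [2, 4], S'(x) = b_1 + 2c_1·(x - 2) + 3d_1·(x - 2)² with b_1 = Δ_1 - h_1(2σ_1 + σ_2)/6 = 1/4, c_1 = σ_1/2 = 3/16, d_1 = (σ_2 - σ_1)/(6h_1) = -1/32. So S'(4) = 5/8.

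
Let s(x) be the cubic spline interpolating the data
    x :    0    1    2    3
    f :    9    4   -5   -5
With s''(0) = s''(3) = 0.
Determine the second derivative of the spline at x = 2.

Let M_i = s''(x_i). Step sizes h_i = 1, 1, 1; slopes of the chords Δ_i = (y_(i+1) - y_i)/h_i = -5, -9, 0.
  1·M_0 + 4·M_1 + 1·M_2 = 6(Δ_1 - Δ_0) = -24
  1·M_1 + 4·M_2 + 1·M_3 = 6(Δ_2 - Δ_1) = 54
Natural end conditions: M_0 = M_3 = 0.
Hence M_0 = 0, M_1 = -10, M_2 = 16, M_3 = 0.

16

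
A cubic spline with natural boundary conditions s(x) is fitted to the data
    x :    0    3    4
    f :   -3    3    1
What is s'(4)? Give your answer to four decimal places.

-2.5000

Write σ_i for s''(x_i). With h_i = 3, 1 and divided differences Δ_i = 2, -2, the continuity of s' gives the tridiagonal system
  3·σ_0 + 8·σ_1 + 1·σ_2 = 6(Δ_1 - Δ_0) = -24
Natural end conditions: σ_0 = σ_2 = 0.
Solving: σ_0 = 0, σ_1 = -3, σ_2 = 0.
On [3, 4], s'(x) = b_1 + 2c_1·(x - 3) + 3d_1·(x - 3)² with b_1 = Δ_1 - h_1(2σ_1 + σ_2)/6 = -1, c_1 = σ_1/2 = -3/2, d_1 = (σ_2 - σ_1)/(6h_1) = 1/2. So s'(4) = -5/2.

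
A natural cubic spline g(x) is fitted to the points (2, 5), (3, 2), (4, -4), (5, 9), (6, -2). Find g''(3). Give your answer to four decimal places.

Put σ_i = g'' at the i-th knot. Here h = (1, 1, 1, 1) and Δ = (-3, -6, 13, -11), so the interior equations h_(i-1)·σ_(i-1) + 2(h_(i-1)+h_i)·σ_i + h_i·σ_(i+1) = 6(Δ_i − Δ_(i-1)) read
  1·σ_0 + 4·σ_1 + 1·σ_2 = 6(Δ_1 - Δ_0) = -18
  1·σ_1 + 4·σ_2 + 1·σ_3 = 6(Δ_2 - Δ_1) = 114
  1·σ_2 + 4·σ_3 + 1·σ_4 = 6(Δ_3 - Δ_2) = -144
Natural end conditions: σ_0 = σ_4 = 0.
Forward elimination and back-substitution give σ_0 = 0, σ_1 = -435/28, σ_2 = 309/7, σ_3 = -1317/28, σ_4 = 0.

-15.5357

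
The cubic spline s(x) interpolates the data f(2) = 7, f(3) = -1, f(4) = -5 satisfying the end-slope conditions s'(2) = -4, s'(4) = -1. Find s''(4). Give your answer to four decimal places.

Let M_i = s''(x_i). Step sizes h_i = 1, 1; slopes of the chords Δ_i = (y_(i+1) - y_i)/h_i = -8, -4.
  1·M_0 + 4·M_1 + 1·M_2 = 6(Δ_1 - Δ_0) = 24
Clamped end conditions give two more equations: 2h_0·M_0 + h_0·M_1 = 6(Δ_0 - s'(2)) = -24 and h_1·M_1 + 2h_1·M_2 = 6(s'(4) - Δ_1) = 18.
Hence M_0 = -33/2, M_1 = 9, M_2 = 9/2.

4.5000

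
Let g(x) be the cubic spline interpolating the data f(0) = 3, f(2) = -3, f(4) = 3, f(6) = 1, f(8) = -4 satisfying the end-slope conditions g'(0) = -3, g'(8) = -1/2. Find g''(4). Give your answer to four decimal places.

Let M_i = g''(x_i). Step sizes h_i = 2, 2, 2, 2; slopes of the chords Δ_i = (y_(i+1) - y_i)/h_i = -3, 3, -1, -5/2.
  2·M_0 + 8·M_1 + 2·M_2 = 6(Δ_1 - Δ_0) = 36
  2·M_1 + 8·M_2 + 2·M_3 = 6(Δ_2 - Δ_1) = -24
  2·M_2 + 8·M_3 + 2·M_4 = 6(Δ_3 - Δ_2) = -9
Clamped end conditions give two more equations: 2h_0·M_0 + h_0·M_1 = 6(Δ_0 - g'(0)) = 0 and h_3·M_3 + 2h_3·M_4 = 6(g'(8) - Δ_3) = 12.
Forward elimination and back-substitution give M_0 = -179/56, M_1 = 179/28, M_2 = -35/8, M_3 = -25/28, M_4 = 193/56.

-4.3750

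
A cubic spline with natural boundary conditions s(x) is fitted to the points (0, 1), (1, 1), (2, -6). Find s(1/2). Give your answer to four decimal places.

1.6563

With M_i denoting the second derivative at x_i, h_i = 1, 1, and Δ_i = (y_(i+1) − y_i)/h_i = 0, -7:
  1·M_0 + 4·M_1 + 1·M_2 = 6(Δ_1 - Δ_0) = -42
Natural end conditions: M_0 = M_2 = 0.
Solving: M_0 = 0, M_1 = -21/2, M_2 = 0.
On [0, 1], s(x) = 1 + 7/4·x + 0·x² - 7/4·x³.
With x = 1/2: s(1/2) = 53/32.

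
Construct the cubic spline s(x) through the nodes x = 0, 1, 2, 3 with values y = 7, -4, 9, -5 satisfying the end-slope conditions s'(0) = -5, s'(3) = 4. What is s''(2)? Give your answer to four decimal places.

Put M_i = s'' at the i-th knot. Here h = (1, 1, 1) and Δ = (-11, 13, -14), so the interior equations h_(i-1)·M_(i-1) + 2(h_(i-1)+h_i)·M_i + h_i·M_(i+1) = 6(Δ_i − Δ_(i-1)) read
  1·M_0 + 4·M_1 + 1·M_2 = 6(Δ_1 - Δ_0) = 144
  1·M_1 + 4·M_2 + 1·M_3 = 6(Δ_2 - Δ_1) = -162
Clamped end conditions give two more equations: 2h_0·M_0 + h_0·M_1 = 6(Δ_0 - s'(0)) = -36 and h_2·M_2 + 2h_2·M_3 = 6(s'(3) - Δ_2) = 108.
Solving: M_0 = -264/5, M_1 = 348/5, M_2 = -408/5, M_3 = 474/5.

-81.6000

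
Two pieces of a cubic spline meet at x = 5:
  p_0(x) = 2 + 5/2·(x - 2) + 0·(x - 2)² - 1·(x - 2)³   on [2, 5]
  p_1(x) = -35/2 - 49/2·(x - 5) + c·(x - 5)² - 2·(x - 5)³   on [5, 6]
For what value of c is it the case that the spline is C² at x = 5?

p_0''(x) = 0 - 6·(x - 2), so p_0''(5) = -18. On the right, p_1''(5) = 2c, so c = -9.

-9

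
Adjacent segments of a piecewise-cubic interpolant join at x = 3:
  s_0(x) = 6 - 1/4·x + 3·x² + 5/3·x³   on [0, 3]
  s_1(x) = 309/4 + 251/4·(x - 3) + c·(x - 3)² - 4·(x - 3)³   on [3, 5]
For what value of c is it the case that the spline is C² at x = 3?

s_0''(x) = 6 + 10·x, so s_0''(3) = 36. On the right, s_1''(3) = 2c, so c = 18.

18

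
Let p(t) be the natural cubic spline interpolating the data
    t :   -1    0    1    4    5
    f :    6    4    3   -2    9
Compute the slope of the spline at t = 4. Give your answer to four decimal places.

7.1918

Put M_i = p'' at the i-th knot. Here h = (1, 1, 3, 1) and Δ = (-2, -1, -5/3, 11), so the interior equations h_(i-1)·M_(i-1) + 2(h_(i-1)+h_i)·M_i + h_i·M_(i+1) = 6(Δ_i − Δ_(i-1)) read
  1·M_0 + 4·M_1 + 1·M_2 = 6(Δ_1 - Δ_0) = 6
  1·M_1 + 8·M_2 + 3·M_3 = 6(Δ_2 - Δ_1) = -4
  3·M_2 + 8·M_3 + 1·M_4 = 6(Δ_3 - Δ_2) = 76
Natural end conditions: M_0 = M_4 = 0.
Solving: M_0 = 0, M_1 = 295/106, M_2 = -272/53, M_3 = 1211/106, M_4 = 0.
On [4, 5], p'(t) = b_3 + 2c_3·(t - 4) + 3d_3·(t - 4)² with b_3 = Δ_3 - h_3(2M_3 + M_4)/6 = 2287/318, c_3 = M_3/2 = 1211/212, d_3 = (M_4 - M_3)/(6h_3) = -1211/636. So p'(4) = 2287/318.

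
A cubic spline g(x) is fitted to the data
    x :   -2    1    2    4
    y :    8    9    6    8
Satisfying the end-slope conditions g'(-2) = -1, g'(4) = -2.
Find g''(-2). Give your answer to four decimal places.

Put M_i = g'' at the i-th knot. Here h = (3, 1, 2) and Δ = (1/3, -3, 1), so the interior equations h_(i-1)·M_(i-1) + 2(h_(i-1)+h_i)·M_i + h_i·M_(i+1) = 6(Δ_i − Δ_(i-1)) read
  3·M_0 + 8·M_1 + 1·M_2 = 6(Δ_1 - Δ_0) = -20
  1·M_1 + 6·M_2 + 2·M_3 = 6(Δ_2 - Δ_1) = 24
Clamped end conditions give two more equations: 2h_0·M_0 + h_0·M_1 = 6(Δ_0 - g'(-2)) = 8 and h_2·M_2 + 2h_2·M_3 = 6(g'(4) - Δ_2) = -18.
Forward elimination and back-substitution give M_0 = 79/21, M_1 = -34/7, M_2 = 53/7, M_3 = -58/7.

3.7619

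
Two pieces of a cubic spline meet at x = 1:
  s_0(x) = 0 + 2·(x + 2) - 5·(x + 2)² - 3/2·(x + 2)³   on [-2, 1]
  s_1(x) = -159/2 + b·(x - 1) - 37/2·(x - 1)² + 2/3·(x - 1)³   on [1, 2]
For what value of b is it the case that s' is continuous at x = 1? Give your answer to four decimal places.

-68.5000

s_0'(x) = 2 - 10·(x + 2) - 9/2·(x + 2)², so s_0'(1) = -137/2. On the right, s_1'(1) = b, so b = -137/2.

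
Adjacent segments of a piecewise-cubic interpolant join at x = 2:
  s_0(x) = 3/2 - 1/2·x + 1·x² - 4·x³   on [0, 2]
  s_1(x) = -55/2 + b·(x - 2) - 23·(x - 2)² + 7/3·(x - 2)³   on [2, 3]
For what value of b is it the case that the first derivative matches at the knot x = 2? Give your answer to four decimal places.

s_0'(x) = -1/2 + 2·x - 12·x², so s_0'(2) = -89/2. On the right, s_1'(2) = b, so b = -89/2.

-44.5000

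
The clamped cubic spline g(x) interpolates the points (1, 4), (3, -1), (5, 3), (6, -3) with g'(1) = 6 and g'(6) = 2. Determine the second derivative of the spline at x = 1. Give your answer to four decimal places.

Write M_i for g''(x_i). With h_i = 2, 2, 1 and divided differences Δ_i = -5/2, 2, -6, the continuity of g' gives the tridiagonal system
  2·M_0 + 8·M_1 + 2·M_2 = 6(Δ_1 - Δ_0) = 27
  2·M_1 + 6·M_2 + 1·M_3 = 6(Δ_2 - Δ_1) = -48
Clamped end conditions give two more equations: 2h_0·M_0 + h_0·M_1 = 6(Δ_0 - g'(1)) = -51 and h_2·M_2 + 2h_2·M_3 = 6(g'(6) - Δ_2) = 48.
Forward elimination and back-substitution give M_0 = -875/46, M_1 = 577/46, M_2 = -406/23, M_3 = 755/23.

-19.0217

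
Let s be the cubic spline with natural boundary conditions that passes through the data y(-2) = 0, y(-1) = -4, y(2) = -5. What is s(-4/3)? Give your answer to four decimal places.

-2.8364

Let M_i = s''(x_i). Step sizes h_i = 1, 3; slopes of the chords Δ_i = (y_(i+1) - y_i)/h_i = -4, -1/3.
  1·M_0 + 8·M_1 + 3·M_2 = 6(Δ_1 - Δ_0) = 22
Natural end conditions: M_0 = M_2 = 0.
Forward elimination and back-substitution give M_0 = 0, M_1 = 11/4, M_2 = 0.
On [-2, -1], s(x) = 0 - 107/24·(x + 2) + 0·(x + 2)² + 11/24·(x + 2)³.
With (x + 2) = 2/3: s(-4/3) = -919/324.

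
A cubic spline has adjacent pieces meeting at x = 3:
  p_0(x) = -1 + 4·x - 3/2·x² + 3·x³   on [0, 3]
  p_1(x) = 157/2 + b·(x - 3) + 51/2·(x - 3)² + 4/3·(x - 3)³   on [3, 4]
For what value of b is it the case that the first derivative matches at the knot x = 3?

76

p_0'(x) = 4 - 3·x + 9·x², so p_0'(3) = 76. On the right, p_1'(3) = b, so b = 76.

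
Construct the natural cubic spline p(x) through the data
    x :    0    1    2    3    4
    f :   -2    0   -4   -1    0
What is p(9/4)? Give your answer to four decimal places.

-3.8259

With M_i denoting the second derivative at x_i, h_i = 1, 1, 1, 1, and Δ_i = (y_(i+1) − y_i)/h_i = 2, -4, 3, 1:
  1·M_0 + 4·M_1 + 1·M_2 = 6(Δ_1 - Δ_0) = -36
  1·M_1 + 4·M_2 + 1·M_3 = 6(Δ_2 - Δ_1) = 42
  1·M_2 + 4·M_3 + 1·M_4 = 6(Δ_3 - Δ_2) = -12
Natural end conditions: M_0 = M_4 = 0.
Solving the tridiagonal system: M_0 = 0, M_1 = -90/7, M_2 = 108/7, M_3 = -48/7, M_4 = 0.
On [2, 3], p(x) = -4 - 1·(x - 2) + 54/7·(x - 2)² - 26/7·(x - 2)³.
With (x - 2) = 1/4: p(9/4) = -857/224.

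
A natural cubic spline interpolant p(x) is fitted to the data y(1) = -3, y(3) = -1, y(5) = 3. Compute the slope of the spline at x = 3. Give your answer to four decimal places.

1.5000

With M_i denoting the second derivative at x_i, h_i = 2, 2, and Δ_i = (y_(i+1) − y_i)/h_i = 1, 2:
  2·M_0 + 8·M_1 + 2·M_2 = 6(Δ_1 - Δ_0) = 6
Natural end conditions: M_0 = M_2 = 0.
Solving the tridiagonal system: M_0 = 0, M_1 = 3/4, M_2 = 0.
On [3, 5], p'(x) = b_1 + 2c_1·(x - 3) + 3d_1·(x - 3)² with b_1 = Δ_1 - h_1(2M_1 + M_2)/6 = 3/2, c_1 = M_1/2 = 3/8, d_1 = (M_2 - M_1)/(6h_1) = -1/16. So p'(3) = 3/2.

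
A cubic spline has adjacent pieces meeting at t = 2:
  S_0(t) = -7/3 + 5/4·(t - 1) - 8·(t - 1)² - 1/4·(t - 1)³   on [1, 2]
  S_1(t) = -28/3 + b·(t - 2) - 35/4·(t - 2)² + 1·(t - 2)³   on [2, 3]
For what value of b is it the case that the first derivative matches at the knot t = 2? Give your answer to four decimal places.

S_0'(t) = 5/4 - 16·(t - 1) - 3/4·(t - 1)², so S_0'(2) = -31/2. On the right, S_1'(2) = b, so b = -31/2.

-15.5000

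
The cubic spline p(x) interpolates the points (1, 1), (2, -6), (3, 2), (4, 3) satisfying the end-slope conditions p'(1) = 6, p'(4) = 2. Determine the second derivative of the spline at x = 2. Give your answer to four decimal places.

With σ_i denoting the second derivative at x_i, h_i = 1, 1, 1, and Δ_i = (y_(i+1) − y_i)/h_i = -7, 8, 1:
  1·σ_0 + 4·σ_1 + 1·σ_2 = 6(Δ_1 - Δ_0) = 90
  1·σ_1 + 4·σ_2 + 1·σ_3 = 6(Δ_2 - Δ_1) = -42
Clamped end conditions give two more equations: 2h_0·σ_0 + h_0·σ_1 = 6(Δ_0 - p'(1)) = -78 and h_2·σ_2 + 2h_2·σ_3 = 6(p'(4) - Δ_2) = 6.
Forward elimination and back-substitution give σ_0 = -916/15, σ_1 = 662/15, σ_2 = -382/15, σ_3 = 236/15.

44.1333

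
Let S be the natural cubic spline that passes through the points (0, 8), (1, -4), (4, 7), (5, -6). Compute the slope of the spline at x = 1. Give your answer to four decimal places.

Put m_i = S'' at the i-th knot. Here h = (1, 3, 1) and Δ = (-12, 11/3, -13), so the interior equations h_(i-1)·m_(i-1) + 2(h_(i-1)+h_i)·m_i + h_i·m_(i+1) = 6(Δ_i − Δ_(i-1)) read
  1·m_0 + 8·m_1 + 3·m_2 = 6(Δ_1 - Δ_0) = 94
  3·m_1 + 8·m_2 + 1·m_3 = 6(Δ_2 - Δ_1) = -100
Natural end conditions: m_0 = m_3 = 0.
Hence m_0 = 0, m_1 = 1052/55, m_2 = -1082/55, m_3 = 0.
On [1, 4], S'(x) = b_1 + 2c_1·(x - 1) + 3d_1·(x - 1)² with b_1 = Δ_1 - h_1(2m_1 + m_2)/6 = -928/165, c_1 = m_1/2 = 526/55, d_1 = (m_2 - m_1)/(6h_1) = -97/45. So S'(1) = -928/165.

-5.6242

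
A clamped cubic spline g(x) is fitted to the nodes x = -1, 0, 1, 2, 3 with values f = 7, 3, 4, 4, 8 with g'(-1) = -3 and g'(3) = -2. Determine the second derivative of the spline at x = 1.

Write M_i for g''(x_i). With h_i = 1, 1, 1, 1 and divided differences Δ_i = -4, 1, 0, 4, the continuity of g' gives the tridiagonal system
  1·M_0 + 4·M_1 + 1·M_2 = 6(Δ_1 - Δ_0) = 30
  1·M_1 + 4·M_2 + 1·M_3 = 6(Δ_2 - Δ_1) = -6
  1·M_2 + 4·M_3 + 1·M_4 = 6(Δ_3 - Δ_2) = 24
Clamped end conditions give two more equations: 2h_0·M_0 + h_0·M_1 = 6(Δ_0 - g'(-1)) = -6 and h_3·M_3 + 2h_3·M_4 = 6(g'(3) - Δ_3) = -36.
Solving the tridiagonal system: M_0 = -62/7, M_1 = 82/7, M_2 = -8, M_3 = 100/7, M_4 = -176/7.

-8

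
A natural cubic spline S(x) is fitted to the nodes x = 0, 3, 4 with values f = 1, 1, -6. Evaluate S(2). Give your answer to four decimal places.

Put M_i = S'' at the i-th knot. Here h = (3, 1) and Δ = (0, -7), so the interior equations h_(i-1)·M_(i-1) + 2(h_(i-1)+h_i)·M_i + h_i·M_(i+1) = 6(Δ_i − Δ_(i-1)) read
  3·M_0 + 8·M_1 + 1·M_2 = 6(Δ_1 - Δ_0) = -42
Natural end conditions: M_0 = M_2 = 0.
Forward elimination and back-substitution give M_0 = 0, M_1 = -21/4, M_2 = 0.
On [0, 3], S(x) = 1 + 21/8·x + 0·x² - 7/24·x³.
With x = 2: S(2) = 47/12.

3.9167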